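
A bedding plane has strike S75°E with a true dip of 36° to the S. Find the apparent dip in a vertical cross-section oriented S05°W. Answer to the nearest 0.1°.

Angle between strike (S75°E) and section (S05°W): β = 80°.
tan(apparent dip) = tan 36° · sin 80° = 0.7155
α = arctan(0.7155) = 35.58°

35.6°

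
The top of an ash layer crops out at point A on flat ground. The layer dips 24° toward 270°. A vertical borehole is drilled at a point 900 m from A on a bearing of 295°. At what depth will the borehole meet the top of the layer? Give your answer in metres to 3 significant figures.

The hole lies 25° from the dip direction, so the down-dip offset is 900 × cos 25° = 815.68 m.
Depth = down-dip offset × tan(dip) = 815.68 × tan 24° = 815.68 × 0.4452
Depth = 363.16 m

363 m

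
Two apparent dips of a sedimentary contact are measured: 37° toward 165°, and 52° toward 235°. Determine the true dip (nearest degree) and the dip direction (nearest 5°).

Represent each trace as a vector plunging at its apparent dip toward its trend (east-north-up frame): v₁ = (0.207, -0.771, -0.602), v₂ = (-0.504, -0.353, -0.788).
The plane normal is n = v₁ × v₂ ∝ (-0.395, -0.466, 0.462).
tan δ = √(n_x²+n_y²)/n_z = 0.611/0.462, so δ = 52.9°.
Dip direction = atan2(-0.395, -0.466) = 220° (azimuth of n's horizontal projection).

true dip 53°, dip direction 220°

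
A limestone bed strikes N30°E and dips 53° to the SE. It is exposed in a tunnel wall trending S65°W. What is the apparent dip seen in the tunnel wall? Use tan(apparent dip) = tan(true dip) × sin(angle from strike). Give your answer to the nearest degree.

37°

The section lies 35° from the strike.
tan(apparent dip) = tan 53° · sin 35° = 0.7612
apparent dip = arctan 0.7612 = 37.28°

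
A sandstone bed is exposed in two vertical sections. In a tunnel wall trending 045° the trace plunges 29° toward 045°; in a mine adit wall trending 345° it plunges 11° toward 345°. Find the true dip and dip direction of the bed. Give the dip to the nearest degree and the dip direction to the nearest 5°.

true dip 29°, dip direction 055°

Represent each trace as a vector plunging at its apparent dip toward its trend (east-north-up frame): v₁ = (0.618, 0.618, -0.485), v₂ = (-0.254, 0.948, -0.191).
n = v₁ × v₂ = (0.342, 0.241, 0.744) (taken with n_z > 0).
Dip δ = arctan(|n_h|/n_z) = arctan(0.418/0.744) = 29.4°.
The horizontal component of n points toward azimuth atan2(n_x, n_y) = 55°, the dip direction.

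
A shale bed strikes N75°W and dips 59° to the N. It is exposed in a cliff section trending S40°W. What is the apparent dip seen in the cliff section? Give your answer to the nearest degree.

56°

The section lies 65° from the strike.
tan α = tan 59° × sin 65° = 1.6643 × 0.9063 = 1.5083
α = arctan(1.5083) = 56.46°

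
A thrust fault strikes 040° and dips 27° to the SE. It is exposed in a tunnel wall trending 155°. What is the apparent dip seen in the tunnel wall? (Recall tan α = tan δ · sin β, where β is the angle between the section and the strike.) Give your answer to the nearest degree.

25°

Angle between strike (040°) and section (155°): β = 65°.
tan α = tan 27° × sin 65° = 0.5095 × 0.9063 = 0.4618
α = arctan(0.4618) = 24.79°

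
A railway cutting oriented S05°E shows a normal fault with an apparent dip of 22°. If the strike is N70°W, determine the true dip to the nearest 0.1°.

β = acute angle between strike N70°W and section S05°E = 65°.
tan δ = tan α / sin β = tan 22° / sin 65° = 0.4040 / 0.9063 = 0.4458
true dip = arctan 0.4458 = 24.03°

24.0°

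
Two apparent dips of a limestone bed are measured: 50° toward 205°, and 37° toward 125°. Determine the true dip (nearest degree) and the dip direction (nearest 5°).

true dip 53°, dip direction 180°

The two traces are lines in the plane: v₁ = (sin 205°·cos 50°, cos 205°·cos 50°, −sin 50°), v₂ = (sin 125°·cos 37°, cos 125°·cos 37°, −sin 37°).
n = v₁ × v₂ = (-0.000, -0.665, 0.506) (taken with n_z > 0).
Dip δ = arctan(|n_h|/n_z) = arctan(0.665/0.506) = 52.7°.
The horizontal component of n points toward azimuth atan2(n_x, n_y) = 180°, the dip direction.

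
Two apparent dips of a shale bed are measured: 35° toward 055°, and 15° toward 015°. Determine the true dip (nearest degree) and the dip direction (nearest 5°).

The two traces are lines in the plane: v₁ = (sin 55°·cos 35°, cos 55°·cos 35°, −sin 35°), v₂ = (sin 15°·cos 15°, cos 15°·cos 15°, −sin 15°).
The plane normal is n = v₁ × v₂ ∝ (0.414, 0.030, 0.509).
True dip = arccos(n_z / |n|) = arccos(0.7751) = 39.2°.
The horizontal component of n points toward azimuth atan2(n_x, n_y) = 86°, the dip direction.

true dip 39°, dip direction 085°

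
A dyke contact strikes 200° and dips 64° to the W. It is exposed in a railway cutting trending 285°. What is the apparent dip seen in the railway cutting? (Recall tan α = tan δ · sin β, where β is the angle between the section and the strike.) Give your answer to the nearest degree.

64°

The section lies 85° from the strike.
tan α = tan 64° × sin 85° = 2.0503 × 0.9962 = 2.0425
α = arctan(2.0425) = 63.91°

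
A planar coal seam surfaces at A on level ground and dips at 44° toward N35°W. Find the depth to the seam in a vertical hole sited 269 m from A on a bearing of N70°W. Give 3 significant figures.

213 m

The hole lies 35° from the dip direction, so the down-dip offset is 269 × cos 35° = 220.35 m.
Depth = down-dip offset × tan(dip) = 220.35 × tan 44° = 220.35 × 0.9657
Depth = 212.79 m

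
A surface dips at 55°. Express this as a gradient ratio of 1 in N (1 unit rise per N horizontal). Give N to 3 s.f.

1 in 0.700

1 : N means tan θ = 1/N, so N = 1/tan 55° = 1/1.4281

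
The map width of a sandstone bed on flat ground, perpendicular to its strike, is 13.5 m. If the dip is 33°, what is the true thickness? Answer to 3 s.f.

7.35 m

True thickness t = w · sin(dip) = 13.5 × sin 33°
t = 13.5 × 0.5446 = 7.353 m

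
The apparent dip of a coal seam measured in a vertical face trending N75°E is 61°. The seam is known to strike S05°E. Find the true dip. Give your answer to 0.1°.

The section is 80° from the strike.
tan δ = tan α / sin β = tan 61° / sin 80° = 1.8040 / 0.9848 = 1.8319
true dip = arctan 1.8319 = 61.37°

61.4°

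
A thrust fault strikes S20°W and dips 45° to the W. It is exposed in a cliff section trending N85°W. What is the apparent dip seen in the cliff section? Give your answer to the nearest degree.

The strike is S20°W and the section trends N85°W; the acute angle between them is β = 75°.
tan α = tan 45° × sin 75° = 1.0000 × 0.9659 = 0.9659
α = arctan(0.9659) = 44.01°

44°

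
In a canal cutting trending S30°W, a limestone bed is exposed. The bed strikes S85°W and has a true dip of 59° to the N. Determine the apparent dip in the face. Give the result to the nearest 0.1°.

The strike is S85°W and the section trends S30°W; the acute angle between them is β = 55°.
tan(apparent dip) = tan 59° · sin 55° = 1.3633
α = arctan(1.3633) = 53.74°

53.7°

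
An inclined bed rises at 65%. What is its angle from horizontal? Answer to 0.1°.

tan θ = 65/100 = 0.6500
θ = arctan(0.6500) = 33.02°

33.0°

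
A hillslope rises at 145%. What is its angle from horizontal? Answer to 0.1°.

tan θ = 145/100 = 1.4500
θ = arctan(1.4500) = 55.41°

55.4°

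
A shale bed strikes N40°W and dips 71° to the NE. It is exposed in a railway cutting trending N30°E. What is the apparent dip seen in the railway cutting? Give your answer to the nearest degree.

The strike is N40°W and the section trends N30°E; the acute angle between them is β = 70°.
tan α = tan 71° × sin 70° = 2.9042 × 0.9397 = 2.7291
α = arctan(2.7291) = 69.88°

70°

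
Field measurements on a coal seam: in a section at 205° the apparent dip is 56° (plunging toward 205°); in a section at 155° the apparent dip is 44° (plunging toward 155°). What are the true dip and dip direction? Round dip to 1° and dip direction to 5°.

true dip 56°, dip direction 205°

The two traces are lines in the plane: v₁ = (sin 205°·cos 56°, cos 205°·cos 56°, −sin 56°), v₂ = (sin 155°·cos 44°, cos 155°·cos 44°, −sin 44°).
n = v₁ × v₂ = (-0.188, -0.416, 0.308) (taken with n_z > 0).
Dip δ = arctan(|n_h|/n_z) = arctan(0.457/0.308) = 56.0°.
Dip direction = azimuth of (n_x, n_y) = atan2(-0.188, -0.416) = 204°.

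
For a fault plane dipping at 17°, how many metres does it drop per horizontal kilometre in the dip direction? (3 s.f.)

306 m

drop per km = 1000 × tan 17° = 1000 × 0.3057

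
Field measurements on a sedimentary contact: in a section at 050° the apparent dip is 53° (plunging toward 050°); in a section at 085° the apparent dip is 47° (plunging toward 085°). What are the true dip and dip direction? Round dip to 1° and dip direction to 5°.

Each apparent-dip line lies in the plane. As unit vectors (x east, y north, z up), v₁ plunges 53°→050° and v₂ plunges 47°→085°.
Cross product v₁ × v₂ gives the pole to the plane: n ∝ (0.235, 0.205, 0.235).
True dip = arccos(n_z / |n|) = arccos(0.6017) = 53.0°.
Dip direction = atan2(0.235, 0.205) = 49° (azimuth of n's horizontal projection).

true dip 53°, dip direction 050°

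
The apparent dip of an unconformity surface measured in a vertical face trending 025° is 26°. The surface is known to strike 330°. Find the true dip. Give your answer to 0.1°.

β = acute angle between strike 330° and section 025° = 55°.
tan δ = tan α / sin β = tan 26° / sin 55° = 0.4877 / 0.8192 = 0.5954
δ = arctan(0.5954) = 30.77°

30.8°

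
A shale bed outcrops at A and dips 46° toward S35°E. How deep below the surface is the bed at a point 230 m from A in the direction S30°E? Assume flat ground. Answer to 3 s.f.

237 m

The hole lies 5° from the dip direction, so the down-dip offset is 230 × cos 5° = 229.12 m.
Depth = down-dip offset × tan(dip) = 229.12 × tan 46° = 229.12 × 1.0355
Depth = 237.27 m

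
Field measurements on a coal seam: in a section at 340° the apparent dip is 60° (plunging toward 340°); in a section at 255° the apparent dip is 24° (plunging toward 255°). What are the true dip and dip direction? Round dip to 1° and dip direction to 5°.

The two traces are lines in the plane: v₁ = (sin 340°·cos 60°, cos 340°·cos 60°, −sin 60°), v₂ = (sin 255°·cos 24°, cos 255°·cos 24°, −sin 24°).
The plane normal is n = v₁ × v₂ ∝ (-0.396, 0.695, 0.455).
Dip δ = arctan(|n_h|/n_z) = arctan(0.800/0.455) = 60.4°.
Dip direction = atan2(-0.396, 0.695) = 330° (azimuth of n's horizontal projection).

true dip 60°, dip direction 330°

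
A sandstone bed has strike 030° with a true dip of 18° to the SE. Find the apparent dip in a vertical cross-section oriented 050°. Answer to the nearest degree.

6°

Angle between strike (030°) and section (050°): β = 20°.
tan(apparent dip) = tan 18° · sin 20° = 0.1111
α = arctan(0.1111) = 6.34°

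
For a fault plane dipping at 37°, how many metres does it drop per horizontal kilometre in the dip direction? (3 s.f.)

drop per km = 1000 × tan 37° = 1000 × 0.7536

754 m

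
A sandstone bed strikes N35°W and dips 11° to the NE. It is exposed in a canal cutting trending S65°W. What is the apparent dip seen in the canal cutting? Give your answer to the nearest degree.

The strike is N35°W and the section trends S65°W; the acute angle between them is β = 80°.
tan α = tan 11° × sin 80° = 0.1944 × 0.9848 = 0.1914
α = arctan(0.1914) = 10.84°

11°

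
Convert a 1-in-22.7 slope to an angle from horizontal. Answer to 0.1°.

2.5°

tan θ = 1/22.7 = 0.0441
θ = arctan(0.0441) = 2.52°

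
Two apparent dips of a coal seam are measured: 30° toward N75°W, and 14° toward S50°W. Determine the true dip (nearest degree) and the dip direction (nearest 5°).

Each apparent-dip line lies in the plane. As unit vectors (x east, y north, z up), v₁ plunges 30°→N75°W and v₂ plunges 14°→S50°W.
Cross product v₁ × v₂ gives the pole to the plane: n ∝ (-0.366, 0.169, 0.688).
True dip = arccos(n_z / |n|) = arccos(0.8628) = 30.4°.
Dip direction = atan2(-0.366, 0.169) = 295° (azimuth of n's horizontal projection).

true dip 30°, dip direction 295°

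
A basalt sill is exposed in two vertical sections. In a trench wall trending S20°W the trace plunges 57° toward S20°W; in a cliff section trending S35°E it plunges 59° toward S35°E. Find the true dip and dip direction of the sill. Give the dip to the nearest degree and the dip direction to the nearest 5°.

The two traces are lines in the plane: v₁ = (sin 200°·cos 57°, cos 200°·cos 57°, −sin 57°), v₂ = (sin 145°·cos 59°, cos 145°·cos 59°, −sin 59°).
Cross product v₁ × v₂ gives the pole to the plane: n ∝ (0.085, -0.407, 0.230).
True dip = arccos(n_z / |n|) = arccos(0.4834) = 61.1°.
The horizontal component of n points toward azimuth atan2(n_x, n_y) = 168°, the dip direction.

true dip 61°, dip direction 170°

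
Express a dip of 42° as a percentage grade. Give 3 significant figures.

grade % = 100 × tan 42° = 100 × 0.9004

90.0%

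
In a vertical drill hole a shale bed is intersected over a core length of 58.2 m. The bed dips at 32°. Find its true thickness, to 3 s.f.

49.4 m

True thickness t = h · cos(dip) = 58.2 × cos 32°
t = 58.2 × 0.8480 = 49.356 m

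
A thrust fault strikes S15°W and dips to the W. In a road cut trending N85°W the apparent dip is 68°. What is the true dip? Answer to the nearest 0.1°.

68.3°

β = acute angle between strike S15°W and section N85°W = 80°.
tan δ = tan α / sin β = tan 68° / sin 80° = 2.4751 / 0.9848 = 2.5133
true dip = arctan 2.5133 = 68.30°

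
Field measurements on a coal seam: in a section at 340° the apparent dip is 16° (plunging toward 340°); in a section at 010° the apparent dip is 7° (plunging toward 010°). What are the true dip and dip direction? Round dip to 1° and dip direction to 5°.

true dip 21°, dip direction 300°

The two traces are lines in the plane: v₁ = (sin 340°·cos 16°, cos 340°·cos 16°, −sin 16°), v₂ = (sin 10°·cos 7°, cos 10°·cos 7°, −sin 7°).
n = v₁ × v₂ = (-0.159, 0.088, 0.477) (taken with n_z > 0).
tan δ = √(n_x²+n_y²)/n_z = 0.182/0.477, so δ = 20.9°.
Dip direction = azimuth of (n_x, n_y) = atan2(-0.159, 0.088) = 299°.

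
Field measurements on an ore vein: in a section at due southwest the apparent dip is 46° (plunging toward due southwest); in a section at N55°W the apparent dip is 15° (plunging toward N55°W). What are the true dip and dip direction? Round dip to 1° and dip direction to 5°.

Represent each trace as a vector plunging at its apparent dip toward its trend (east-north-up frame): v₁ = (-0.491, -0.491, -0.719), v₂ = (-0.791, 0.554, -0.259).
n = v₁ × v₂ = (-0.526, -0.442, 0.661) (taken with n_z > 0).
True dip = arccos(n_z / |n|) = arccos(0.6933) = 46.1°.
Dip direction = azimuth of (n_x, n_y) = atan2(-0.526, -0.442) = 230°.

true dip 46°, dip direction 230°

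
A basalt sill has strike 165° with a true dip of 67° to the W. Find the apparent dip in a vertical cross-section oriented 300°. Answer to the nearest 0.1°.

Angle between strike (165°) and section (300°): β = 45°.
tan(apparent dip) = tan 67° · sin 45° = 1.6658
α = arctan(1.6658) = 59.02°

59.0°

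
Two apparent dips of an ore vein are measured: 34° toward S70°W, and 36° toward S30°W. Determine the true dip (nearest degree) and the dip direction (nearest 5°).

Represent each trace as a vector plunging at its apparent dip toward its trend (east-north-up frame): v₁ = (-0.779, -0.284, -0.559), v₂ = (-0.405, -0.701, -0.588).
Cross product v₁ × v₂ gives the pole to the plane: n ∝ (-0.225, -0.232, 0.431).
True dip = arccos(n_z / |n|) = arccos(0.8002) = 36.8°.
Dip direction = azimuth of (n_x, n_y) = atan2(-0.225, -0.232) = 224°.

true dip 37°, dip direction 225°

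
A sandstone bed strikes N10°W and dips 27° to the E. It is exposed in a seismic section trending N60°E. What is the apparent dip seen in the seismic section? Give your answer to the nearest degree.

The section lies 70° from the strike.
tan(apparent dip) = tan 27° · sin 70° = 0.4788
apparent dip = arctan 0.4788 = 25.58°

26°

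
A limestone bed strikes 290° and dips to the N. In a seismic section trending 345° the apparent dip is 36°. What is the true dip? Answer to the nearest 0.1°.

The section is 55° from the strike.
tan(true dip) = tan 36° / sin 55° = 0.8869
δ = arctan(0.8869) = 41.57°

41.6°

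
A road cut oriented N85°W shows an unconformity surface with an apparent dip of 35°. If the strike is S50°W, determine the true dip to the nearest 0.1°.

The section is 45° from the strike.
tan δ = tan α / sin β = tan 35° / sin 45° = 0.7002 / 0.7071 = 0.9902
true dip = arctan 0.9902 = 44.72°

44.7°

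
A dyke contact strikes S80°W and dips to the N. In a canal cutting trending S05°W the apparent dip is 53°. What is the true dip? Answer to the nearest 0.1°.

53.9°

β = acute angle between strike S80°W and section S05°W = 75°.
tan δ = tan α / sin β = tan 53° / sin 75° = 1.3270 / 0.9659 = 1.3739
δ = arctan(1.3739) = 53.95°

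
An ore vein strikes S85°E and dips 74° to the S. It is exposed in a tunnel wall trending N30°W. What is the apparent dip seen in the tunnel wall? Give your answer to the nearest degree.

71°

The section lies 55° from the strike.
tan(apparent dip) = tan 74° · sin 55° = 2.8567
α = arctan(2.8567) = 70.71°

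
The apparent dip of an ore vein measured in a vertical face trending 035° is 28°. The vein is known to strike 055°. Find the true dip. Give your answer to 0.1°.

57.2°

The section is 20° from the strike.
tan(true dip) = tan 28° / sin 20° = 1.5546
δ = arctan(1.5546) = 57.25°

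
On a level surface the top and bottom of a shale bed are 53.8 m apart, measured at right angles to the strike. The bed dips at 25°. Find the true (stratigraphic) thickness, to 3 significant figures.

True thickness t = w · sin(dip) = 53.8 × sin 25°
t = 53.8 × 0.4226 = 22.737 m

22.7 m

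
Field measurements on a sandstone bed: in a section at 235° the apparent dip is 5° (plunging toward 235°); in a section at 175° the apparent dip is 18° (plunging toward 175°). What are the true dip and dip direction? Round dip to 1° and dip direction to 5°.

true dip 19°, dip direction 160°

The two traces are lines in the plane: v₁ = (sin 235°·cos 5°, cos 235°·cos 5°, −sin 5°), v₂ = (sin 175°·cos 18°, cos 175°·cos 18°, −sin 18°).
The plane normal is n = v₁ × v₂ ∝ (0.094, -0.259, 0.821).
tan δ = √(n_x²+n_y²)/n_z = 0.276/0.821, so δ = 18.6°.
Dip direction = atan2(0.094, -0.259) = 160° (azimuth of n's horizontal projection).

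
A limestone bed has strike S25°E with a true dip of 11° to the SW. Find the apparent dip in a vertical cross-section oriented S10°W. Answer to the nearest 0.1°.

The section lies 35° from the strike.
tan α = tan 11° × sin 35° = 0.1944 × 0.5736 = 0.1115
apparent dip = arctan 0.1115 = 6.36°

6.4°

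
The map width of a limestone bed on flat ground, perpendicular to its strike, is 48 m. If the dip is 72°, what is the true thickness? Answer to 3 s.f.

True thickness t = w · sin(dip) = 48 × sin 72°
t = 48 × 0.9511 = 45.651 m

45.7 m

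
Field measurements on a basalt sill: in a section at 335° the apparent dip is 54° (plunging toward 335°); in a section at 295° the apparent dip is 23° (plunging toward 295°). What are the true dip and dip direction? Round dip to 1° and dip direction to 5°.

true dip 59°, dip direction 010°

Each apparent-dip line lies in the plane. As unit vectors (x east, y north, z up), v₁ plunges 54°→335° and v₂ plunges 23°→295°.
The plane normal is n = v₁ × v₂ ∝ (0.107, 0.578, 0.348).
Dip δ = arctan(|n_h|/n_z) = arctan(0.588/0.348) = 59.4°.
Dip direction = azimuth of (n_x, n_y) = atan2(0.107, 0.578) = 10°.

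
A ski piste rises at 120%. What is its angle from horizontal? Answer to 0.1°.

tan θ = 120/100 = 1.2000
θ = arctan(1.2000) = 50.19°

50.2°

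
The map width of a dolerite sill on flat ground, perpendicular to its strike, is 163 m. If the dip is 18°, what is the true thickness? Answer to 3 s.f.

True thickness t = w · sin(dip) = 163 × sin 18°
t = 163 × 0.3090 = 50.370 m

50.4 m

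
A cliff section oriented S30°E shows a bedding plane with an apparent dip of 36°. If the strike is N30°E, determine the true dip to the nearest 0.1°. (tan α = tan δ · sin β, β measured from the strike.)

The section is 60° from the strike.
tan(true dip) = tan 36° / sin 60° = 0.8389
δ = arctan(0.8389) = 39.99°

40.0°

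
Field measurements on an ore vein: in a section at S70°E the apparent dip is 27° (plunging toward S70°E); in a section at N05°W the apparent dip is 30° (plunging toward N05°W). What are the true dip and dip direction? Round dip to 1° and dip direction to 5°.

true dip 45°, dip direction 050°

Represent each trace as a vector plunging at its apparent dip toward its trend (east-north-up frame): v₁ = (0.837, -0.305, -0.454), v₂ = (-0.075, 0.863, -0.500).
The plane normal is n = v₁ × v₂ ∝ (0.544, 0.453, 0.699).
True dip = arccos(n_z / |n|) = arccos(0.7028) = 45.3°.
Dip direction = atan2(0.544, 0.453) = 50° (azimuth of n's horizontal projection).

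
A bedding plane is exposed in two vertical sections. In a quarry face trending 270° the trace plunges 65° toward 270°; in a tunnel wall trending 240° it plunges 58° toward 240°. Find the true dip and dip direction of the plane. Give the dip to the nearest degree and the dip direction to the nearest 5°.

The two traces are lines in the plane: v₁ = (sin 270°·cos 65°, cos 270°·cos 65°, −sin 65°), v₂ = (sin 240°·cos 58°, cos 240°·cos 58°, −sin 58°).
n = v₁ × v₂ = (-0.240, 0.058, 0.112) (taken with n_z > 0).
tan δ = √(n_x²+n_y²)/n_z = 0.247/0.112, so δ = 65.6°.
The horizontal component of n points toward azimuth atan2(n_x, n_y) = 283°, the dip direction.

true dip 66°, dip direction 285°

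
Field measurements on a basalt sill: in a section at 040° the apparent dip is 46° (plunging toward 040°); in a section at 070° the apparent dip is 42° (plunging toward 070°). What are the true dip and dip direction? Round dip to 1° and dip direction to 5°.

Represent each trace as a vector plunging at its apparent dip toward its trend (east-north-up frame): v₁ = (0.447, 0.532, -0.719), v₂ = (0.698, 0.254, -0.669).
Cross product v₁ × v₂ gives the pole to the plane: n ∝ (0.173, 0.204, 0.258).
tan δ = √(n_x²+n_y²)/n_z = 0.267/0.258, so δ = 46.0°.
Dip direction = atan2(0.173, 0.204) = 40° (azimuth of n's horizontal projection).

true dip 46°, dip direction 040°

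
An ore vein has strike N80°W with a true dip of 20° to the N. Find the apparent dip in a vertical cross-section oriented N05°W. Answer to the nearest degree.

19°

The strike is N80°W and the section trends N05°W; the acute angle between them is β = 75°.
tan α = tan 20° × sin 75° = 0.3640 × 0.9659 = 0.3516
α = arctan(0.3516) = 19.37°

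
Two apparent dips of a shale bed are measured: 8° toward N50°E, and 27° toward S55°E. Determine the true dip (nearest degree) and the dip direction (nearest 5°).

Each apparent-dip line lies in the plane. As unit vectors (x east, y north, z up), v₁ plunges 8°→N50°E and v₂ plunges 27°→S55°E.
The plane normal is n = v₁ × v₂ ∝ (0.360, -0.243, 0.852).
tan δ = √(n_x²+n_y²)/n_z = 0.434/0.852, so δ = 27.0°.
The horizontal component of n points toward azimuth atan2(n_x, n_y) = 124°, the dip direction.

true dip 27°, dip direction 125°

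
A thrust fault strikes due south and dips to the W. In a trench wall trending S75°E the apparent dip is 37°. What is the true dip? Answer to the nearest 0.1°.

38.0°

The section is 75° from the strike.
tan δ = tan α / sin β = tan 37° / sin 75° = 0.7536 / 0.9659 = 0.7801
δ = arctan(0.7801) = 37.96°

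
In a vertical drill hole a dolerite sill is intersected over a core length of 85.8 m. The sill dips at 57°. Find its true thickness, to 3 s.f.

46.7 m

True thickness t = h · cos(dip) = 85.8 × cos 57°
t = 85.8 × 0.5446 = 46.730 m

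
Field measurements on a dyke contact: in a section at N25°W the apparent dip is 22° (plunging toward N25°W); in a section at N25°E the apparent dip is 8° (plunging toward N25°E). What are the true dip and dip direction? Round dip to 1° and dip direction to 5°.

true dip 23°, dip direction 315°

Represent each trace as a vector plunging at its apparent dip toward its trend (east-north-up frame): v₁ = (-0.392, 0.840, -0.375), v₂ = (0.419, 0.897, -0.139).
The plane normal is n = v₁ × v₂ ∝ (-0.219, 0.211, 0.703).
Dip δ = arctan(|n_h|/n_z) = arctan(0.305/0.703) = 23.4°.
Dip direction = azimuth of (n_x, n_y) = atan2(-0.219, 0.211) = 314°.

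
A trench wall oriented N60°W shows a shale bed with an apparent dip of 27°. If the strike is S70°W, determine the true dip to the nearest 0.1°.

The section is 50° from the strike.
tan δ = tan α / sin β = tan 27° / sin 50° = 0.5095 / 0.7660 = 0.6651
δ = arctan(0.6651) = 33.63°

33.6°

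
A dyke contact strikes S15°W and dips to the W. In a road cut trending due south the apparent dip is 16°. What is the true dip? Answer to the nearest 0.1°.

β = acute angle between strike S15°W and section due south = 15°.
tan δ = tan α / sin β = tan 16° / sin 15° = 0.2867 / 0.2588 = 1.1079
δ = arctan(1.1079) = 47.93°

47.9°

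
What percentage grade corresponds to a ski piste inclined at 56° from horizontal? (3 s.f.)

148%

grade % = 100 × tan 56° = 100 × 1.4826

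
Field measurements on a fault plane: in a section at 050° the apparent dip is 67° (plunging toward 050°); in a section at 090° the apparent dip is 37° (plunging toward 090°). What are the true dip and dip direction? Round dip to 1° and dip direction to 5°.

Represent each trace as a vector plunging at its apparent dip toward its trend (east-north-up frame): v₁ = (0.299, 0.251, -0.921), v₂ = (0.799, 0.000, -0.602).
Cross product v₁ × v₂ gives the pole to the plane: n ∝ (0.151, 0.555, 0.201).
Dip δ = arctan(|n_h|/n_z) = arctan(0.575/0.201) = 70.8°.
Dip direction = atan2(0.151, 0.555) = 15° (azimuth of n's horizontal projection).

true dip 71°, dip direction 015°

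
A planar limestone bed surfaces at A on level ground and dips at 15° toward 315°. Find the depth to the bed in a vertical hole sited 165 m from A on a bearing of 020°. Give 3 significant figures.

The hole lies 65° from the dip direction, so the down-dip offset is 165 × cos 65° = 69.73 m.
Depth = down-dip offset × tan(dip) = 69.73 × tan 15° = 69.73 × 0.2679
Depth = 18.68 m

18.7 m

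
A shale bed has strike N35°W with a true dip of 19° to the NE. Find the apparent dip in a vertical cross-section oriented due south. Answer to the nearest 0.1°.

11.2°

Angle between strike (N35°W) and section (due south): β = 35°.
tan α = tan 19° × sin 35° = 0.3443 × 0.5736 = 0.1975
apparent dip = arctan 0.1975 = 11.17°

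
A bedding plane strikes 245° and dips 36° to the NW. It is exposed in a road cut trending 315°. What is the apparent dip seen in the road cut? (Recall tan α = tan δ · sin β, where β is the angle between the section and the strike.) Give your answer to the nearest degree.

34°

The strike is 245° and the section trends 315°; the acute angle between them is β = 70°.
tan α = tan 36° × sin 70° = 0.7265 × 0.9397 = 0.6827
α = arctan(0.6827) = 34.32°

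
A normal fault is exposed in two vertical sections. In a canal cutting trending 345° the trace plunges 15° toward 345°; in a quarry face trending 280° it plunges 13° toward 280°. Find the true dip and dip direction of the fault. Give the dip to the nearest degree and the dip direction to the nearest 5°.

true dip 17°, dip direction 320°

Each apparent-dip line lies in the plane. As unit vectors (x east, y north, z up), v₁ plunges 15°→345° and v₂ plunges 13°→280°.
The plane normal is n = v₁ × v₂ ∝ (-0.166, 0.192, 0.853).
tan δ = √(n_x²+n_y²)/n_z = 0.254/0.853, so δ = 16.6°.
Dip direction = atan2(-0.166, 0.192) = 319° (azimuth of n's horizontal projection).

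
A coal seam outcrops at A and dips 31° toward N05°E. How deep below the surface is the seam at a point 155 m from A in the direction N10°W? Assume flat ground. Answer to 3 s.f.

The hole lies 15° from the dip direction, so the down-dip offset is 155 × cos 15° = 149.72 m.
Depth = down-dip offset × tan(dip) = 149.72 × tan 31° = 149.72 × 0.6009
Depth = 89.96 m

90.0 m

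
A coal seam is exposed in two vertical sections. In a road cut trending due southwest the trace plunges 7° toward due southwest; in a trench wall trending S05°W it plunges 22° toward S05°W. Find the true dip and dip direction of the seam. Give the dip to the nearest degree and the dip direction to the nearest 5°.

true dip 26°, dip direction 150°

Each apparent-dip line lies in the plane. As unit vectors (x east, y north, z up), v₁ plunges 7°→due southwest and v₂ plunges 22°→S05°W.
The plane normal is n = v₁ × v₂ ∝ (0.150, -0.253, 0.592).
Dip δ = arctan(|n_h|/n_z) = arctan(0.294/0.592) = 26.5°.
Dip direction = atan2(0.150, -0.253) = 149° (azimuth of n's horizontal projection).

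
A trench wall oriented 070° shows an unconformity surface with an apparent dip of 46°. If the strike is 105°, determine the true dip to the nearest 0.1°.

The section is 35° from the strike.
tan δ = tan α / sin β = tan 46° / sin 35° = 1.0355 / 0.5736 = 1.8054
true dip = arctan 1.8054 = 61.02°

61.0°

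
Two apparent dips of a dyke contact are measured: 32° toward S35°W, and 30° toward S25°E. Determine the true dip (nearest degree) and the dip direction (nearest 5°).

Represent each trace as a vector plunging at its apparent dip toward its trend (east-north-up frame): v₁ = (-0.486, -0.695, -0.530), v₂ = (0.366, -0.785, -0.500).
Cross product v₁ × v₂ gives the pole to the plane: n ∝ (-0.069, -0.437, 0.636).
tan δ = √(n_x²+n_y²)/n_z = 0.443/0.636, so δ = 34.8°.
Dip direction = atan2(-0.069, -0.437) = 189° (azimuth of n's horizontal projection).

true dip 35°, dip direction 190°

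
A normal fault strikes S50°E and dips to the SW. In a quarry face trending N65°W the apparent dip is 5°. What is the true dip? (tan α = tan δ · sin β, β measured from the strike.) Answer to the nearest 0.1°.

18.7°

β = acute angle between strike S50°E and section N65°W = 15°.
tan(true dip) = tan 5° / sin 15° = 0.3380
δ = arctan(0.3380) = 18.68°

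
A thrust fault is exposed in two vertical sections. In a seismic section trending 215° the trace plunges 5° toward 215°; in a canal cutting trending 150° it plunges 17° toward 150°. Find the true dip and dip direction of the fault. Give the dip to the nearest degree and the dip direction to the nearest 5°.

true dip 17°, dip direction 140°

Each apparent-dip line lies in the plane. As unit vectors (x east, y north, z up), v₁ plunges 5°→215° and v₂ plunges 17°→150°.
n = v₁ × v₂ = (0.166, -0.209, 0.863) (taken with n_z > 0).
tan δ = √(n_x²+n_y²)/n_z = 0.267/0.863, so δ = 17.2°.
Dip direction = atan2(0.166, -0.209) = 141° (azimuth of n's horizontal projection).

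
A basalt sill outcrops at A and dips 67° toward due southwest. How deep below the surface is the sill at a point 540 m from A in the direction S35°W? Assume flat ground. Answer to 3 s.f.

The hole lies 10° from the dip direction, so the down-dip offset is 540 × cos 10° = 531.80 m.
Depth = down-dip offset × tan(dip) = 531.80 × tan 67° = 531.80 × 2.3559
Depth = 1252.83 m

1250 m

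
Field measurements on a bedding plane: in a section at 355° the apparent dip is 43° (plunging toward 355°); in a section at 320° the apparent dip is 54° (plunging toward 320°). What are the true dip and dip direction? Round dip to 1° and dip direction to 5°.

true dip 55°, dip direction 305°

Each apparent-dip line lies in the plane. As unit vectors (x east, y north, z up), v₁ plunges 43°→355° and v₂ plunges 54°→320°.
n = v₁ × v₂ = (-0.282, 0.206, 0.247) (taken with n_z > 0).
tan δ = √(n_x²+n_y²)/n_z = 0.350/0.247, so δ = 54.8°.
Dip direction = atan2(-0.282, 0.206) = 306° (azimuth of n's horizontal projection).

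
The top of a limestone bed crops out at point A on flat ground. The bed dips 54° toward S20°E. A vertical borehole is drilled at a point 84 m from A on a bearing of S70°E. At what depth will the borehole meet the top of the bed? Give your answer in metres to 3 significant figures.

74.3 m

The hole lies 50° from the dip direction, so the down-dip offset is 84 × cos 50° = 53.99 m.
Depth = down-dip offset × tan(dip) = 53.99 × tan 54° = 53.99 × 1.3764
Depth = 74.32 m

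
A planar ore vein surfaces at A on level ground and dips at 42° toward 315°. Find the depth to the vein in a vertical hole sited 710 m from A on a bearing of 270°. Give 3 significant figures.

452 m

The hole lies 45° from the dip direction, so the down-dip offset is 710 × cos 45° = 502.05 m.
Depth = down-dip offset × tan(dip) = 502.05 × tan 42° = 502.05 × 0.9004
Depth = 452.04 m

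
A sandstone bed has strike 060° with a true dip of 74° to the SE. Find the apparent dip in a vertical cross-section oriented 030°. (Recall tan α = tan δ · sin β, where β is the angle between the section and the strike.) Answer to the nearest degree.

The strike is 060° and the section trends 030°; the acute angle between them is β = 30°.
tan(apparent dip) = tan 74° · sin 30° = 1.7437
apparent dip = arctan 1.7437 = 60.17°

60°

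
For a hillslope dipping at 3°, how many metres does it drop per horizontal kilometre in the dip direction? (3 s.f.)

drop per km = 1000 × tan 3° = 1000 × 0.0524

52.4 m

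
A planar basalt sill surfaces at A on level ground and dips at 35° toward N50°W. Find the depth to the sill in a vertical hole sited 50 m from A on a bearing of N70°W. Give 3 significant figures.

32.9 m

The hole lies 20° from the dip direction, so the down-dip offset is 50 × cos 20° = 46.98 m.
Depth = down-dip offset × tan(dip) = 46.98 × tan 35° = 46.98 × 0.7002
Depth = 32.90 m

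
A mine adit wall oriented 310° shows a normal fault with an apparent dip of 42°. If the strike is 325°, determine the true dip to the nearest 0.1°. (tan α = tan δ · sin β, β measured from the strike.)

β = acute angle between strike 325° and section 310° = 15°.
tan(true dip) = tan 42° / sin 15° = 3.4789
δ = arctan(3.4789) = 73.96°

74.0°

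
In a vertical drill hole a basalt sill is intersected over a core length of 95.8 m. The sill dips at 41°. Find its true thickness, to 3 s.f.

72.3 m

True thickness t = h · cos(dip) = 95.8 × cos 41°
t = 95.8 × 0.7547 = 72.301 m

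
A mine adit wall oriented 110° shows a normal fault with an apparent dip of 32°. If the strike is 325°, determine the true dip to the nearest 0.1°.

β = acute angle between strike 325° and section 110° = 35°.
tan δ = tan α / sin β = tan 32° / sin 35° = 0.6249 / 0.5736 = 1.0894
true dip = arctan 1.0894 = 47.45°

47.5°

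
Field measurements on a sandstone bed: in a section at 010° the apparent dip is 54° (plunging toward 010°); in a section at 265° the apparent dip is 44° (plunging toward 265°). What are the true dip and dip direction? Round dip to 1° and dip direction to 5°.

Each apparent-dip line lies in the plane. As unit vectors (x east, y north, z up), v₁ plunges 54°→010° and v₂ plunges 44°→265°.
n = v₁ × v₂ = (-0.453, 0.651, 0.408) (taken with n_z > 0).
True dip = arccos(n_z / |n|) = arccos(0.4580) = 62.7°.
Dip direction = atan2(-0.453, 0.651) = 325° (azimuth of n's horizontal projection).

true dip 63°, dip direction 325°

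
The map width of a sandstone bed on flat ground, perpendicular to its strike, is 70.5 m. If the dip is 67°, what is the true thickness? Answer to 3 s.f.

True thickness t = w · sin(dip) = 70.5 × sin 67°
t = 70.5 × 0.9205 = 64.896 m

64.9 m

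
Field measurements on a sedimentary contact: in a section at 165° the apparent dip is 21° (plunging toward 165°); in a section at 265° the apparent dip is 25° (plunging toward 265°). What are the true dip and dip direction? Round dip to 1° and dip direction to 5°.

The two traces are lines in the plane: v₁ = (sin 165°·cos 21°, cos 165°·cos 21°, −sin 21°), v₂ = (sin 265°·cos 25°, cos 265°·cos 25°, −sin 25°).
n = v₁ × v₂ = (-0.353, -0.426, 0.833) (taken with n_z > 0).
True dip = arccos(n_z / |n|) = arccos(0.8333) = 33.6°.
Dip direction = atan2(-0.353, -0.426) = 220° (azimuth of n's horizontal projection).

true dip 34°, dip direction 220°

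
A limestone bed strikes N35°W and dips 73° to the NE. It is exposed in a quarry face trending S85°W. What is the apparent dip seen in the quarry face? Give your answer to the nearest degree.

Angle between strike (N35°W) and section (S85°W): β = 60°.
tan(apparent dip) = tan 73° · sin 60° = 2.8326
α = arctan(2.8326) = 70.56°

71°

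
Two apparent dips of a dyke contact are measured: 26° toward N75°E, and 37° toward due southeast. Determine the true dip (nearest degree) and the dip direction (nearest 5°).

true dip 37°, dip direction 125°

Represent each trace as a vector plunging at its apparent dip toward its trend (east-north-up frame): v₁ = (0.868, 0.233, -0.438), v₂ = (0.565, -0.565, -0.602).
n = v₁ × v₂ = (0.388, -0.275, 0.622) (taken with n_z > 0).
Dip δ = arctan(|n_h|/n_z) = arctan(0.475/0.622) = 37.4°.
The horizontal component of n points toward azimuth atan2(n_x, n_y) = 125°, the dip direction.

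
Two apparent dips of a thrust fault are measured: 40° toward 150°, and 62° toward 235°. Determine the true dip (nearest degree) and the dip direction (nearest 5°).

Each apparent-dip line lies in the plane. As unit vectors (x east, y north, z up), v₁ plunges 40°→150° and v₂ plunges 62°→235°.
Cross product v₁ × v₂ gives the pole to the plane: n ∝ (-0.413, -0.585, 0.358).
Dip δ = arctan(|n_h|/n_z) = arctan(0.716/0.358) = 63.4°.
Dip direction = atan2(-0.413, -0.585) = 215° (azimuth of n's horizontal projection).

true dip 63°, dip direction 215°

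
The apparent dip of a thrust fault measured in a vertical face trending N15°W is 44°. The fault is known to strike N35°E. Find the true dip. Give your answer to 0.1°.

51.6°

β = acute angle between strike N35°E and section N15°W = 50°.
tan δ = tan α / sin β = tan 44° / sin 50° = 0.9657 / 0.7660 = 1.2606
true dip = arctan 1.2606 = 51.58°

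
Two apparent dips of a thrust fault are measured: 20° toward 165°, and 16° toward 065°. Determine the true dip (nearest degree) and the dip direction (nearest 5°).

Represent each trace as a vector plunging at its apparent dip toward its trend (east-north-up frame): v₁ = (0.243, -0.908, -0.342), v₂ = (0.871, 0.406, -0.276).
The plane normal is n = v₁ × v₂ ∝ (0.389, -0.231, 0.890).
tan δ = √(n_x²+n_y²)/n_z = 0.452/0.890, so δ = 27.0°.
The horizontal component of n points toward azimuth atan2(n_x, n_y) = 121°, the dip direction.

true dip 27°, dip direction 120°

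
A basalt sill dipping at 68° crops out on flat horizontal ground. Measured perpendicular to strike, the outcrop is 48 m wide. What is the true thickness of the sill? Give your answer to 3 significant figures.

True thickness t = w · sin(dip) = 48 × sin 68°
t = 48 × 0.9272 = 44.505 m

44.5 m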